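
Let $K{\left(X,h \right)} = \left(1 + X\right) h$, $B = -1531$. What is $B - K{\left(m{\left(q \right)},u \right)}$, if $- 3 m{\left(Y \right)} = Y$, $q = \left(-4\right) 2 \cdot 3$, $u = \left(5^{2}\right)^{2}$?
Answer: $-7156$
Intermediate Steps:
$u = 625$ ($u = 25^{2} = 625$)
$q = -24$ ($q = \left(-8\right) 3 = -24$)
$m{\left(Y \right)} = - \frac{Y}{3}$
$K{\left(X,h \right)} = h \left(1 + X\right)$
$B - K{\left(m{\left(q \right)},u \right)} = -1531 - 625 \left(1 - -8\right) = -1531 - 625 \left(1 + 8\right) = -1531 - 625 \cdot 9 = -1531 - 5625 = -7156$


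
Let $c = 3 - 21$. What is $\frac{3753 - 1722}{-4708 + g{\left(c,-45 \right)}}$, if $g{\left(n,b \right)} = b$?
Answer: $- \frac{2031}{4753} \approx -0.42731$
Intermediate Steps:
$c = -18$ ($c = 3 - 21 = -18$)
$\frac{3753 - 1722}{-4708 + g{\left(c,-45 \right)}} = \frac{3753 - 1722}{-4708 - 45} = \frac{2031}{-4753} = 2031 \left(- \frac{1}{4753}\right) = - \frac{2031}{4753}$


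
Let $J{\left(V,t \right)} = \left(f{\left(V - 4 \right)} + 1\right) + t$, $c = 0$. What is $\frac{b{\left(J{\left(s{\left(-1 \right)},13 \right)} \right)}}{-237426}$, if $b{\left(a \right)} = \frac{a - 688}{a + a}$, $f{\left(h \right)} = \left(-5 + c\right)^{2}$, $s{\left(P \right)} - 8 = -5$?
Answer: $\frac{649}{18519228} \approx 3.5045 \cdot 10^{-5}$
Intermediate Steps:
$s{\left(P \right)} = 3$ ($s{\left(P \right)} = 8 - 5 = 3$)
$f{\left(h \right)} = 25$ ($f{\left(h \right)} = \left(-5 + 0\right)^{2} = \left(-5\right)^{2} = 25$)
$J{\left(V,t \right)} = 26 + t$ ($J{\left(V,t \right)} = \left(25 + 1\right) + t = 26 + t$)
$b{\left(a \right)} = \frac{-688 + a}{2 a}$
$\frac{b{\left(J{\left(s{\left(-1 \right)},13 \right)} \right)}}{-237426} = \frac{\frac{1}{2} \frac{1}{26 + 13} \left(-688 + \left(26 + 13\right)\right)}{-237426} = \frac{-688 + 39}{2 \cdot 39} \left(- \frac{1}{237426}\right) = \frac{1}{2} \cdot \frac{1}{39} \left(-649\right) \left(- \frac{1}{237426}\right) = \left(- \frac{649}{78}\right) \left(- \frac{1}{237426}\right) = \frac{649}{18519228}$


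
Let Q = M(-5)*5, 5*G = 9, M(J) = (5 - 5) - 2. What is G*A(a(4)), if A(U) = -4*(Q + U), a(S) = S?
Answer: 216/5 ≈ 43.200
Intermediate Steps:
M(J) = -2 (M(J) = 0 - 2 = -2)
G = 9/5 (G = (⅕)*9 = 9/5 ≈ 1.8000)
Q = -10 (Q = -2*5 = -10)
A(U) = 40 - 4*U (A(U) = -4*(-10 + U) = 40 - 4*U)
G*A(a(4)) = 9*(40 - 4*4)/5 = 9*(40 - 16)/5 = (9/5)*24 = 216/5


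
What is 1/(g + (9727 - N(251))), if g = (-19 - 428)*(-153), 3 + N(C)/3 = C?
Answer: 1/77374 ≈ 1.2924e-5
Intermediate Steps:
N(C) = -9 + 3*C
g = 68391 (g = -447*(-153) = 68391)
1/(g + (9727 - N(251))) = 1/(68391 + (9727 - (-9 + 3*251))) = 1/(68391 + (9727 - (-9 + 753))) = 1/(68391 + (9727 - 1*744)) = 1/(68391 + (9727 - 744)) = 1/(68391 + 8983) = 1/77374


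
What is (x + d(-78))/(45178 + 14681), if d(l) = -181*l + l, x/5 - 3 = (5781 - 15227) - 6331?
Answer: -21610/19953 ≈ -1.0830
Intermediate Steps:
x = -78870 (x = 15 + 5*((5781 - 15227) - 6331) = 15 + 5*(-9446 - 6331) = 15 + 5*(-15777) = 15 - 78885 = -78870)
d(l) = -180*l
(x + d(-78))/(45178 + 14681) = (-78870 - 180*(-78))/(45178 + 14681) = (-78870 + 14040)/59859 = -64830*1/59859 = -21610/19953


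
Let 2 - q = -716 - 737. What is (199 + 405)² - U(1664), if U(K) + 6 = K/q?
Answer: 530814346/1455 ≈ 3.6482e+5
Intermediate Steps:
q = 1455 (q = 2 - (-716 - 737) = 2 - 1*(-1453) = 2 + 1453 = 1455)
U(K) = -6 + K/1455
(199 + 405)² - U(1664) = (199 + 405)² - (-6 + (1/1455)*1664) = 604² - (-6 + 1664/1455) = 364816 - 1*(-7066/1455) = 364816 + 7066/1455 = 530814346/1455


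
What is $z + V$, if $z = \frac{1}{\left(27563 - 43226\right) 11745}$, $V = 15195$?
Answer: $\frac{2795301602324}{183961935} \approx 15195.0$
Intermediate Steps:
$z = - \frac{1}{183961935}$ ($z = \frac{1}{-15663} \cdot \frac{1}{11745} = \left(- \frac{1}{15663}\right) \frac{1}{11745} = - \frac{1}{183961935} \approx -5.4359 \cdot 10^{-9}$)
$z + V = - \frac{1}{183961935} + 15195 = \frac{2795301602324}{183961935}$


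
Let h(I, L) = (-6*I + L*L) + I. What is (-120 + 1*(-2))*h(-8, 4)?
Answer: -6832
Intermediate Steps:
h(I, L) = L² - 5*I (h(I, L) = (-6*I + L²) + I = (L² - 6*I) + I = L² - 5*I)
(-120 + 1*(-2))*h(-8, 4) = (-120 + 1*(-2))*(4² - 5*(-8)) = (-120 - 2)*(16 + 40) = -122*56 = -6832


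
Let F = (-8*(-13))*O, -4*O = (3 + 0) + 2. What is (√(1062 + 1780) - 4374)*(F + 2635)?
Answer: -10956870 + 17535*√58 ≈ -1.0823e+7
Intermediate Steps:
O = -5/4 (O = -((3 + 0) + 2)/4 = -(3 + 2)/4 = -¼*5 = -5/4 ≈ -1.2500)
F = -130 (F = -8*(-13)*(-5/4) = 104*(-5/4) = -130)
(√(1062 + 1780) - 4374)*(F + 2635) = (√(1062 + 1780) - 4374)*(-130 + 2635) = (√2842 - 4374)*2505 = (7*√58 - 4374)*2505 = (-4374 + 7*√58)*2505 = -10956870 + 17535*√58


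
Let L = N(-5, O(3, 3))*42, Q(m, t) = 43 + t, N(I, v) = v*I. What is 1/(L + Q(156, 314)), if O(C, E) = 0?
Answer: 1/357 ≈ 0.0028011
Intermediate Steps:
N(I, v) = I*v
L = 0 (L = -5*0*42 = 0*42 = 0)
1/(L + Q(156, 314)) = 1/(0 + (43 + 314)) = 1/(0 + 357) = 1/357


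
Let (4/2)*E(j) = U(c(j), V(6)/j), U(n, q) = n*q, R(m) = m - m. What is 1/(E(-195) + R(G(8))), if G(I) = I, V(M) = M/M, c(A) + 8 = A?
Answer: 390/203 ≈ 1.9212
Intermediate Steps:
c(A) = -8 + A
V(M) = 1
R(m) = 0
E(j) = (-8 + j)/(2*j) (E(j) = ((-8 + j)*(1/j))/2 = ((-8 + j)/j)/2 = (-8 + j)/(2*j))
1/(E(-195) + R(G(8))) = 1/((1/2)*(-8 - 195)/(-195) + 0) = 1/((1/2)*(-1/195)*(-203) + 0) = 1/(203/390 + 0) = 1/(203/390) = 390/203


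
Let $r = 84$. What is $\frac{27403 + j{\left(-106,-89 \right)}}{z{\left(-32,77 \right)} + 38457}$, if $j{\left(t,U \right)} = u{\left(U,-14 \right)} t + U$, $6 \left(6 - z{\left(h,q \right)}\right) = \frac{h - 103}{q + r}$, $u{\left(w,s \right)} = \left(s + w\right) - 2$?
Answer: $\frac{12378968}{12385131} \approx 0.9995$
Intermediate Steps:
$u{\left(w,s \right)} = -2 + s + w$
$z{\left(h,q \right)} = 6 - \frac{-103 + h}{6 \left(84 + q\right)}$ ($z{\left(h,q \right)} = 6 - \frac{\left(h - 103\right) \frac{1}{q + 84}}{6} = 6 - \frac{\left(-103 + h\right) \frac{1}{84 + q}}{6} = 6 - \frac{\frac{1}{84 + q} \left(-103 + h\right)}{6} = 6 - \frac{-103 + h}{6 \left(84 + q\right)}$)
$j{\left(t,U \right)} = U + t \left(-16 + U\right)$ ($j{\left(t,U \right)} = \left(-2 - 14 + U\right) t + U = \left(-16 + U\right) t + U = t \left(-16 + U\right) + U = U + t \left(-16 + U\right)$)
$\frac{27403 + j{\left(-106,-89 \right)}}{z{\left(-32,77 \right)} + 38457} = \frac{27403 - \left(89 + 106 \left(-16 - 89\right)\right)}{\frac{3127 - -32 + 36 \cdot 77}{6 \left(84 + 77\right)} + 38457} = \frac{27403 - -11041}{\frac{3127 + 32 + 2772}{6 \cdot 161} + 38457} = \frac{27403 + \left(-89 + 11130\right)}{\frac{1}{6} \cdot \frac{1}{161} \cdot 5931 + 38457} = \frac{27403 + 11041}{\frac{1977}{322} + 38457} = \frac{38444}{\frac{12385131}{322}} = 38444 \cdot \frac{322}{12385131} = \frac{12378968}{12385131}$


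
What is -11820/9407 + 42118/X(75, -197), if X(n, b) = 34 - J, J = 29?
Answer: 396144926/47035 ≈ 8422.3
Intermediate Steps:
X(n, b) = 5 (X(n, b) = 34 - 1*29 = 34 - 29 = 5)
-11820/9407 + 42118/X(75, -197) = -11820/9407 + 42118/5 = 396144926/47035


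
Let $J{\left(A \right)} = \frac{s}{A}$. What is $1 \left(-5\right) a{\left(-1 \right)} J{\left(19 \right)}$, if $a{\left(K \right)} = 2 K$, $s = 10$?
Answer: $\frac{100}{19} \approx 5.2632$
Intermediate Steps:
$J{\left(A \right)} = \frac{10}{A}$
$1 \left(-5\right) a{\left(-1 \right)} J{\left(19 \right)} = 1 \left(-5\right) 2 \left(-1\right) \frac{10}{19} = \left(-5\right) \left(-2\right) 10 \cdot \frac{1}{19} = 10 \cdot \frac{10}{19} = \frac{100}{19}$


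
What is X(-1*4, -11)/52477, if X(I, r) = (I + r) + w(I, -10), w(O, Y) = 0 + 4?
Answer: -11/52477 ≈ -0.00020962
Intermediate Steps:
w(O, Y) = 4
X(I, r) = 4 + I + r (X(I, r) = (I + r) + 4 = 4 + I + r)
X(-1*4, -11)/52477 = (4 - 1*4 - 11)/52477 = (4 - 4 - 11)*(1/52477) = -11*1/52477 = -11/52477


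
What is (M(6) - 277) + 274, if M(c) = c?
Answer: 3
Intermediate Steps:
(M(6) - 277) + 274 = (6 - 277) + 274 = -271 + 274 = 3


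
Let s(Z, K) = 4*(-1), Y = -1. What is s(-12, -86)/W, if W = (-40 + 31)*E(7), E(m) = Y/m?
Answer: -28/9 ≈ -3.1111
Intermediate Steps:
E(m) = -1/m
s(Z, K) = -4
W = 9/7 (W = (-40 + 31)*(-1/7) = -(-9)/7 = -9*(-⅐) = 9/7 ≈ 1.2857)
s(-12, -86)/W = -4/9/7 = -4*7/9 = -28/9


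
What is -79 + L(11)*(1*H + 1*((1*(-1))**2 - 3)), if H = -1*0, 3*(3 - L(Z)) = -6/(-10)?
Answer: -423/5 ≈ -84.600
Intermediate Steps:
L(Z) = 14/5 (L(Z) = 3 - (-2)/(-10) = 3 - (-2)*(-1)/10 = 3 - 1/3*3/5 = 3 - 1/5 = 14/5)
H = 0
-79 + L(11)*(1*H + 1*((1*(-1))**2 - 3)) = -79 + 14*(1*0 + 1*((1*(-1))**2 - 3))/5 = -79 + 14*(0 + 1*((-1)**2 - 3))/5 = -79 + 14*(0 + 1*(1 - 3))/5 = -79 + 14*(0 + 1*(-2))/5 = -79 + 14*(0 - 2)/5 = -79 + (14/5)*(-2) = -79 - 28/5 = -423/5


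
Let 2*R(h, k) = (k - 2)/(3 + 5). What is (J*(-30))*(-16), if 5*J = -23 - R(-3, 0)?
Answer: -2196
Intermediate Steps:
R(h, k) = -1/8 + k/16 (R(h, k) = ((k - 2)/(3 + 5))/2 = ((-2 + k)/8)/2 = ((-2 + k)*(1/8))/2 = (-1/4 + k/8)/2 = -1/8 + k/16)
J = -183/40 (J = (-23 - (-1/8 + (1/16)*0))/5 = (-23 - (-1/8 + 0))/5 = (-23 - 1*(-1/8))/5 = (-23 + 1/8)/5 = (1/5)*(-183/8) = -183/40 ≈ -4.5750)
(J*(-30))*(-16) = -183/40*(-30)*(-16) = (549/4)*(-16) = -2196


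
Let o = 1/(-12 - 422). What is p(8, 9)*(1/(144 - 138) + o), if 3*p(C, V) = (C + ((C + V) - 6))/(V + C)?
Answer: 2033/33201 ≈ 0.061233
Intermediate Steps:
p(C, V) = (-6 + V + 2*C)/(3*(C + V)) (p(C, V) = ((C + ((C + V) - 6))/(V + C))/3 = ((C + (-6 + C + V))/(C + V))/3 = ((-6 + V + 2*C)/(C + V))/3 = (-6 + V + 2*C)/(3*(C + V)))
o = -1/434 (o = 1/(-434) = -1/434 ≈ -0.0023041)
p(8, 9)*(1/(144 - 138) + o) = ((-6 + 9 + 2*8)/(3*(8 + 9)))*(1/(144 - 138) - 1/434) = ((⅓)*(-6 + 9 + 16)/17)*(1/6 - 1/434) = ((⅓)*(1/17)*19)*(1*(⅙) - 1/434) = 19*(⅙ - 1/434)/51 = (19/51)*(107/651) = 2033/33201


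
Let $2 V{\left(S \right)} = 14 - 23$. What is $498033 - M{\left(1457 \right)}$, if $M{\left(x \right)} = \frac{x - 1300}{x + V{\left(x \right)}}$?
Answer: $\frac{1446785551}{2905} \approx 4.9803 \cdot 10^{5}$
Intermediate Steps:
$V{\left(S \right)} = - \frac{9}{2}$ ($V{\left(S \right)} = \frac{14 - 23}{2} = \frac{1}{2} \left(-9\right) = - \frac{9}{2}$)
$M{\left(x \right)} = \frac{-1300 + x}{- \frac{9}{2} + x}$ ($M{\left(x \right)} = \frac{x - 1300}{x - \frac{9}{2}} = \frac{-1300 + x}{- \frac{9}{2} + x}$)
$498033 - M{\left(1457 \right)} = 498033 - \frac{2 \left(-1300 + 1457\right)}{-9 + 2 \cdot 1457} = 498033 - 2 \frac{1}{-9 + 2914} \cdot 157 = 498033 - 2 \cdot \frac{1}{2905} \cdot 157 = 498033 - \frac{314}{2905} = \frac{1446785551}{2905}$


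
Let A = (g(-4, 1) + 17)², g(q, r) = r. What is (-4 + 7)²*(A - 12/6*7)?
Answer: 2790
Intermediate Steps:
A = 324 (A = (1 + 17)² = 18² = 324)
(-4 + 7)²*(A - 12/6*7) = (-4 + 7)²*(324 - 12/6*7) = 3²*(324 - 12*⅙*7) = 9*(324 - 2*7) = 9*(324 - 14) = 9*310 = 2790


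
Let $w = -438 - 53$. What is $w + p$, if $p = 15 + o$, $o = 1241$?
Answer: $765$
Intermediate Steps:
$p = 1256$ ($p = 15 + 1241 = 1256$)
$w = -491$
$w + p = -491 + 1256 = 765$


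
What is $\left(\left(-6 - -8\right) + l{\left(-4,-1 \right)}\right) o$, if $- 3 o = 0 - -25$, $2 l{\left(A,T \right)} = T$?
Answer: $- \frac{25}{2} \approx -12.5$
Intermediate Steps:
$l{\left(A,T \right)} = \frac{T}{2}$
$o = - \frac{25}{3}$ ($o = - \frac{0 - -25}{3} = - \frac{0 + 25}{3} = \left(- \frac{1}{3}\right) 25 = - \frac{25}{3} \approx -8.3333$)
$\left(\left(-6 - -8\right) + l{\left(-4,-1 \right)}\right) o = \left(\left(-6 - -8\right) + \frac{1}{2} \left(-1\right)\right) \left(- \frac{25}{3}\right) = \left(\left(-6 + 8\right) - \frac{1}{2}\right) \left(- \frac{25}{3}\right) = \left(2 - \frac{1}{2}\right) \left(- \frac{25}{3}\right) = \frac{3}{2} \left(- \frac{25}{3}\right) = - \frac{25}{2}$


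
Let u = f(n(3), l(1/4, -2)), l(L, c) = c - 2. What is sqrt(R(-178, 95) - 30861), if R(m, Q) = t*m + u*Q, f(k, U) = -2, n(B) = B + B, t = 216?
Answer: I*sqrt(69499) ≈ 263.63*I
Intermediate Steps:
n(B) = 2*B
l(L, c) = -2 + c
u = -2
R(m, Q) = -2*Q + 216*m (R(m, Q) = 216*m - 2*Q = -2*Q + 216*m)
sqrt(R(-178, 95) - 30861) = sqrt((-2*95 + 216*(-178)) - 30861) = sqrt((-190 - 38448) - 30861) = sqrt(-38638 - 30861) = sqrt(-69499) = I*sqrt(69499)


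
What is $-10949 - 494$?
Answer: $-11443$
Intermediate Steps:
$-10949 - 494 = -11443$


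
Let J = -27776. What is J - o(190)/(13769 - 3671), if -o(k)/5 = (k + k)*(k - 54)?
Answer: -8241872/297 ≈ -27750.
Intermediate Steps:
o(k) = -10*k*(-54 + k) (o(k) = -5*(k + k)*(k - 54) = -5*2*k*(-54 + k) = -10*k*(-54 + k))
J - o(190)/(13769 - 3671) = -27776 - 10*190*(54 - 1*190)/(13769 - 3671) = -27776 - 10*190*(54 - 190)/10098 = -27776 - 10*190*(-136)/10098 = -27776 - (-258400)/10098 = -27776 - 1*(-7600/297) = -27776 + 7600/297 = -8241872/297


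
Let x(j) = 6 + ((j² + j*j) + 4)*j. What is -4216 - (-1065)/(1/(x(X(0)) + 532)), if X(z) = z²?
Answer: 568754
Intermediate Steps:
x(j) = 6 + j*(4 + 2*j²) (x(j) = 6 + ((j² + j²) + 4)*j = 6 + (2*j² + 4)*j = 6 + (4 + 2*j²)*j = 6 + j*(4 + 2*j²))
-4216 - (-1065)/(1/(x(X(0)) + 532)) = -4216 - (-1065)/(1/((6 + 2*(0²)³ + 4*0²) + 532)) = -4216 - (-1065)/(1/((6 + 2*0³ + 4*0) + 532)) = -4216 - (-1065)/(1/((6 + 2*0 + 0) + 532)) = -4216 - (-1065)/(1/((6 + 0 + 0) + 532)) = -4216 - (-1065)/(1/(6 + 532)) = -4216 - (-1065)/(1/538) = -4216 - (-1065)/1/538 = -4216 - (-1065)*538 = -4216 - 1*(-572970) = -4216 + 572970 = 568754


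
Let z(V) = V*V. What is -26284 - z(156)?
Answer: -50620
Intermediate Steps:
z(V) = V²
-26284 - z(156) = -26284 - 1*156² = -26284 - 1*24336 = -26284 - 24336 = -50620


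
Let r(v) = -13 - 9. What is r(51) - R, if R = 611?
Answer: -633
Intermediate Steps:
r(v) = -22
r(51) - R = -22 - 1*611 = -22 - 611 = -633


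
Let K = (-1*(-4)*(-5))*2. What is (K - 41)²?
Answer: 6561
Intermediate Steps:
K = -40 (K = (4*(-5))*2 = -20*2 = -40)
(K - 41)² = (-40 - 41)² = (-81)² = 6561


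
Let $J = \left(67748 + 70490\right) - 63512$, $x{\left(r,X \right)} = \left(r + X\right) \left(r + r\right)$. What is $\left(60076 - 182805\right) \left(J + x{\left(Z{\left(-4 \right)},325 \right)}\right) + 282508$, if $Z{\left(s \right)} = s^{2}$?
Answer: $-10509983594$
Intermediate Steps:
$x{\left(r,X \right)} = 2 r \left(X + r\right)$ ($x{\left(r,X \right)} = \left(X + r\right) 2 r = 2 r \left(X + r\right)$)
$J = 74726$ ($J = 138238 - 63512 = 74726$)
$\left(60076 - 182805\right) \left(J + x{\left(Z{\left(-4 \right)},325 \right)}\right) + 282508 = \left(60076 - 182805\right) \left(74726 + 2 \left(-4\right)^{2} \left(325 + \left(-4\right)^{2}\right)\right) + 282508 = - 122729 \left(74726 + 2 \cdot 16 \left(325 + 16\right)\right) + 282508 = - 122729 \left(74726 + 2 \cdot 16 \cdot 341\right) + 282508 = - 122729 \left(74726 + 10912\right) + 282508 = \left(-122729\right) 85638 + 282508 = -10510266102 + 282508 = -10509983594$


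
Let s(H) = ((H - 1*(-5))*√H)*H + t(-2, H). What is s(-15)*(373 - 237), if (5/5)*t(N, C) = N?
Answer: -272 + 20400*I*√15 ≈ -272.0 + 79009.0*I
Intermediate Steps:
t(N, C) = N
s(H) = -2 + H^(3/2)*(5 + H) (s(H) = ((H - 1*(-5))*√H)*H - 2 = ((H + 5)*√H)*H - 2 = ((5 + H)*√H)*H - 2 = (√H*(5 + H))*H - 2 = H^(3/2)*(5 + H) - 2 = -2 + H^(3/2)*(5 + H))
s(-15)*(373 - 237) = (-2 + (-15)^(5/2) + 5*(-15)^(3/2))*(373 - 237) = (-2 + 225*I*√15 + 5*(-15*I*√15))*136 = (-2 + 225*I*√15 - 75*I*√15)*136 = (-2 + 150*I*√15)*136 = -272 + 20400*I*√15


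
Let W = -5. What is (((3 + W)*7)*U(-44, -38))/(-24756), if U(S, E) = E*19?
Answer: -2527/6189 ≈ -0.40831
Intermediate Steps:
U(S, E) = 19*E
(((3 + W)*7)*U(-44, -38))/(-24756) = (((3 - 5)*7)*(19*(-38)))/(-24756) = (-2*7*(-722))*(-1/24756) = -14*(-722)*(-1/24756) = 10108*(-1/24756) = -2527/6189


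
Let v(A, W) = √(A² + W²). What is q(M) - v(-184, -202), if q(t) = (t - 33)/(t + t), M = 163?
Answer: 65/163 - 2*√18665 ≈ -272.84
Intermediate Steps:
q(t) = (-33 + t)/(2*t) (q(t) = (-33 + t)/((2*t)) = (-33 + t)*(1/(2*t)) = (-33 + t)/(2*t))
q(M) - v(-184, -202) = (½)*(-33 + 163)/163 - √((-184)² + (-202)²) = (½)*(1/163)*130 - √(33856 + 40804) = 65/163 - √74660 = 65/163 - 2*√18665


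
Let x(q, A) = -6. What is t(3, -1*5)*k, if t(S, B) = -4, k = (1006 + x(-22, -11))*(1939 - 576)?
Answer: -5452000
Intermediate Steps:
k = 1363000 (k = (1006 - 6)*(1939 - 576) = 1000*1363 = 1363000)
t(3, -1*5)*k = -4*1363000 = -5452000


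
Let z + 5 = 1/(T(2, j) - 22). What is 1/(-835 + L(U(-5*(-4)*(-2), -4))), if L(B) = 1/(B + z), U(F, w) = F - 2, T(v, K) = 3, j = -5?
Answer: -894/746509 ≈ -0.0011976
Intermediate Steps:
U(F, w) = -2 + F
z = -96/19 (z = -5 + 1/(3 - 22) = -5 + 1/(-19) = -5 - 1/19 = -96/19 ≈ -5.0526)
L(B) = 1/(-96/19 + B) (L(B) = 1/(B - 96/19) = 1/(-96/19 + B))
1/(-835 + L(U(-5*(-4)*(-2), -4))) = 1/(-835 + 19/(-96 + 19*(-2 - 5*(-4)*(-2)))) = 1/(-835 + 19/(-96 + 19*(-2 + 20*(-2)))) = 1/(-835 + 19/(-96 + 19*(-2 - 40))) = 1/(-835 + 19/(-96 + 19*(-42))) = 1/(-835 + 19/(-96 - 798)) = 1/(-835 + 19/(-894)) = 1/(-835 + 19*(-1/894)) = 1/(-835 - 19/894) = 1/(-746509/894) = -894/746509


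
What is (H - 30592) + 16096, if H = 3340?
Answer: -11156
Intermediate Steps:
(H - 30592) + 16096 = (3340 - 30592) + 16096 = -27252 + 16096 = -11156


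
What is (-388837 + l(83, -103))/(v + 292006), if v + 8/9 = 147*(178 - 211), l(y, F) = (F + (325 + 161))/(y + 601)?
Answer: -265964125/196413412 ≈ -1.3541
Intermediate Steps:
l(y, F) = (486 + F)/(601 + y) (l(y, F) = (F + 486)/(601 + y) = (486 + F)/(601 + y))
v = -43667/9 (v = -8/9 + 147*(178 - 211) = -8/9 + 147*(-33) = -8/9 - 4851 = -43667/9 ≈ -4851.9)
(-388837 + l(83, -103))/(v + 292006) = (-388837 + (486 - 103)/(601 + 83))/(-43667/9 + 292006) = (-388837 + 383/684)/(2584387/9) = (-388837 + (1/684)*383)*(9/2584387) = (-388837 + 383/684)*(9/2584387) = -265964125/684*9/2584387 = -265964125/196413412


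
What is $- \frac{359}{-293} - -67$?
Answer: $\frac{19990}{293} \approx 68.225$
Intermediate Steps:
$- \frac{359}{-293} - -67 = - \frac{359 \left(-1\right)}{293} + 67 = \left(-1\right) \left(- \frac{359}{293}\right) + 67 = \frac{359}{293} + 67 = \frac{19990}{293}$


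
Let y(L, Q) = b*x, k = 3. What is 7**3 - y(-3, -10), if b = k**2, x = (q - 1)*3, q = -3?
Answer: 451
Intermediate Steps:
x = -12 (x = (-3 - 1)*3 = -4*3 = -12)
b = 9 (b = 3**2 = 9)
y(L, Q) = -108 (y(L, Q) = 9*(-12) = -108)
7**3 - y(-3, -10) = 7**3 - 1*(-108) = 343 + 108 = 451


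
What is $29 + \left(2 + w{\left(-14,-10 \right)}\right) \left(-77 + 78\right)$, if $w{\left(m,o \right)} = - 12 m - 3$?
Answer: $196$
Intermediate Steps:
$w{\left(m,o \right)} = -3 - 12 m$
$29 + \left(2 + w{\left(-14,-10 \right)}\right) \left(-77 + 78\right) = 29 + \left(2 - -165\right) \left(-77 + 78\right) = 29 + \left(2 + \left(-3 + 168\right)\right) 1 = 29 + \left(2 + 165\right) 1 = 29 + 167 \cdot 1 = 29 + 167 = 196$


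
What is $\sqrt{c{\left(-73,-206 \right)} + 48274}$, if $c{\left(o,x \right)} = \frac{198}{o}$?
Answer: $\frac{2 \sqrt{64309423}}{73} \approx 219.71$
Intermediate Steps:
$\sqrt{c{\left(-73,-206 \right)} + 48274} = \sqrt{\frac{198}{-73} + 48274} = \sqrt{198 \left(- \frac{1}{73}\right) + 48274} = \sqrt{- \frac{198}{73} + 48274} = \sqrt{\frac{3523804}{73}} = \frac{2 \sqrt{64309423}}{73}$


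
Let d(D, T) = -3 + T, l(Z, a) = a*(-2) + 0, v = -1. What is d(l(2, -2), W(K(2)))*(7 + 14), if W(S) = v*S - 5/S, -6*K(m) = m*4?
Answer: 175/4 ≈ 43.750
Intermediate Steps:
K(m) = -2*m/3 (K(m) = -m*4/6 = -2*m/3)
l(Z, a) = -2*a (l(Z, a) = -2*a + 0 = -2*a)
W(S) = -S - 5/S
d(l(2, -2), W(K(2)))*(7 + 14) = (-3 + (-(-2)*2/3 - 5/((-⅔*2))))*(7 + 14) = (-3 + (-1*(-4/3) - 5/(-4/3)))*21 = (-3 + (4/3 - 5*(-¾)))*21 = (-3 + (4/3 + 15/4))*21 = (-3 + 61/12)*21 = (25/12)*21 = 175/4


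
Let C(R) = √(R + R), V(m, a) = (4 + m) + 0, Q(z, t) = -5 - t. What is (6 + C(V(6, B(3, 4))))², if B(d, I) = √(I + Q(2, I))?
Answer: 56 + 24*√5 ≈ 109.67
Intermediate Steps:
B(d, I) = I*√5 (B(d, I) = √(I + (-5 - I)) = √(-5) = I*√5)
V(m, a) = 4 + m
C(R) = √2*√R (C(R) = √(2*R) = √2*√R)
(6 + C(V(6, B(3, 4))))² = (6 + √2*√(4 + 6))² = (6 + √2*√10)² = (6 + 2*√5)²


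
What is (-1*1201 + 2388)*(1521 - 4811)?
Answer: -3905230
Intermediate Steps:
(-1*1201 + 2388)*(1521 - 4811) = (-1201 + 2388)*(-3290) = 1187*(-3290) = -3905230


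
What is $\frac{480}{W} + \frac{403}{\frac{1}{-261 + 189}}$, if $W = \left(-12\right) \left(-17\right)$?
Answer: $- \frac{493232}{17} \approx -29014.0$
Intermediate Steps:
$W = 204$
$\frac{480}{W} + \frac{403}{\frac{1}{-261 + 189}} = \frac{480}{204} + \frac{403}{\frac{1}{-261 + 189}} = 480 \cdot \frac{1}{204} + \frac{403}{\frac{1}{-72}} = \frac{40}{17} + \frac{403}{- \frac{1}{72}} = \frac{40}{17} + 403 \left(-72\right) = \frac{40}{17} - 29016 = - \frac{493232}{17}$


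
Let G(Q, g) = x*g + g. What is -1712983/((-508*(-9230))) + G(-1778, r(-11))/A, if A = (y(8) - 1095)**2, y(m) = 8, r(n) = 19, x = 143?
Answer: -2011178944087/5540187989960 ≈ -0.36302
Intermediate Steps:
G(Q, g) = 144*g (G(Q, g) = 143*g + g = 144*g)
A = 1181569 (A = (8 - 1095)**2 = (-1087)**2 = 1181569)
-1712983/((-508*(-9230))) + G(-1778, r(-11))/A = -1712983/((-508*(-9230))) + (144*19)/1181569 = -1712983/4688840 + 2736*(1/1181569) = -1712983*1/4688840 + 2736/1181569 = -1712983/4688840 + 2736/1181569 = -2011178944087/5540187989960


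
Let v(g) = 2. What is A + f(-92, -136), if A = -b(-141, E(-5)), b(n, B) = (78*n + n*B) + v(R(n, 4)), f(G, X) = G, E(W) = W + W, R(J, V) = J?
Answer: 9494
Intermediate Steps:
E(W) = 2*W
b(n, B) = 2 + 78*n + B*n (b(n, B) = (78*n + n*B) + 2 = (78*n + B*n) + 2 = 2 + 78*n + B*n)
A = 9586 (A = -(2 + 78*(-141) + (2*(-5))*(-141)) = -(2 - 10998 - 10*(-141)) = -(2 - 10998 + 1410) = -1*(-9586) = 9586)
A + f(-92, -136) = 9586 - 92 = 9494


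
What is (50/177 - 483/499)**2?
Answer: 3665212681/7800952329 ≈ 0.46984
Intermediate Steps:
(50/177 - 483/499)**2 = (-60541/88323)**2 = 3665212681/7800952329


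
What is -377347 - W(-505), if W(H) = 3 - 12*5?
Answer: -377290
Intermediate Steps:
W(H) = -57 (W(H) = 3 - 60 = -57)
-377347 - W(-505) = -377347 - 1*(-57) = -377347 + 57 = -377290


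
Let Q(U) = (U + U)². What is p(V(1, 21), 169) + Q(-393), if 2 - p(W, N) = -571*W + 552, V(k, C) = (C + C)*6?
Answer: 761138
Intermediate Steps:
V(k, C) = 12*C (V(k, C) = (2*C)*6 = 12*C)
Q(U) = 4*U² (Q(U) = (2*U)² = 4*U²)
p(W, N) = -550 + 571*W (p(W, N) = 2 - (-571*W + 552) = 2 - (552 - 571*W) = 2 + (-552 + 571*W) = -550 + 571*W)
p(V(1, 21), 169) + Q(-393) = (-550 + 571*(12*21)) + 4*(-393)² = (-550 + 571*252) + 4*154449 = (-550 + 143892) + 617796 = 143342 + 617796 = 761138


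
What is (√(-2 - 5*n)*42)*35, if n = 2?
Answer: 2940*I*√3 ≈ 5092.2*I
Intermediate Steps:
(√(-2 - 5*n)*42)*35 = (√(-2 - 5*2)*42)*35 = (√(-2 - 10)*42)*35 = (√(-12)*42)*35 = ((2*I*√3)*42)*35 = (84*I*√3)*35 = 2940*I*√3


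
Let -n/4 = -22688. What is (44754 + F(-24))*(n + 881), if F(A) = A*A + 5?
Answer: 4154182055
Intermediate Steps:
n = 90752 (n = -4*(-22688) = 90752)
F(A) = 5 + A² (F(A) = A² + 5 = 5 + A²)
(44754 + F(-24))*(n + 881) = (44754 + (5 + (-24)²))*(90752 + 881) = (44754 + (5 + 576))*91633 = (44754 + 581)*91633 = 45335*91633 = 4154182055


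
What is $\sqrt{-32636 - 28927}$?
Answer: $i \sqrt{61563} \approx 248.12 i$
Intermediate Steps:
$\sqrt{-32636 - 28927} = \sqrt{-61563} = i \sqrt{61563}$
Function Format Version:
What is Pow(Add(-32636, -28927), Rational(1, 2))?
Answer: Mul(I, Pow(61563, Rational(1, 2))) ≈ Mul(248.12, I)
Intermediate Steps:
Pow(Add(-32636, -28927), Rational(1, 2)) = Pow(-61563, Rational(1, 2)) = Mul(I, Pow(61563, Rational(1, 2)))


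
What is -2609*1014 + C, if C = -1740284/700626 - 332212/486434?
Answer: -225404579570923438/85202076921 ≈ -2.6455e+6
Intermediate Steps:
C = -269822417992/85202076921 (C = -1740284*1/700626 - 332212*1/486434 = -870142/350313 - 166106/243217 = -269822417992/85202076921 ≈ -3.1669)
-2609*1014 + C = -2609*1014 - 269822417992/85202076921 = -2645526 - 269822417992/85202076921 = -225404579570923438/85202076921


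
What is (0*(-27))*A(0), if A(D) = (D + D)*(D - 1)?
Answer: 0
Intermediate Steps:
A(D) = 2*D*(-1 + D) (A(D) = (2*D)*(-1 + D) = 2*D*(-1 + D))
(0*(-27))*A(0) = (0*(-27))*(2*0*(-1 + 0)) = 0*(2*0*(-1)) = 0*0 = 0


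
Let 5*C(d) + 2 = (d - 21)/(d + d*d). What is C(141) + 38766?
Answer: 646804056/16685 ≈ 38766.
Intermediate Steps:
C(d) = -⅖ + (-21 + d)/(5*(d + d²)) (C(d) = -⅖ + ((d - 21)/(d + d*d))/5 = -⅖ + ((-21 + d)/(d + d²))/5 = -⅖ + (-21 + d)/(5*(d + d²)))
C(141) + 38766 = (⅕)*(-21 - 1*141 - 2*141²)/(141*(1 + 141)) + 38766 = (⅕)*(1/141)*(-21 - 141 - 2*19881)/142 + 38766 = (⅕)*(1/141)*(1/142)*(-21 - 141 - 39762) + 38766 = (⅕)*(1/141)*(1/142)*(-39924) + 38766 = -6654/16685 + 38766 = 646804056/16685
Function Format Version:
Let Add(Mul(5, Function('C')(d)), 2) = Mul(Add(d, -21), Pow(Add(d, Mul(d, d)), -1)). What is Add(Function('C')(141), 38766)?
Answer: Rational(646804056, 16685) ≈ 38766.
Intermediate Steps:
Function('C')(d) = Add(Rational(-2, 5), Mul(Rational(1, 5), Pow(Add(d, Pow(d, 2)), -1), Add(-21, d))) (Function('C')(d) = Add(Rational(-2, 5), Mul(Rational(1, 5), Mul(Add(d, -21), Pow(Add(d, Mul(d, d)), -1)))) = Add(Rational(-2, 5), Mul(Rational(1, 5), Mul(Add(-21, d), Pow(Add(d, Pow(d, 2)), -1)))) = Add(Rational(-2, 5), Mul(Rational(1, 5), Mul(Pow(Add(d, Pow(d, 2)), -1), Add(-21, d)))) = Add(Rational(-2, 5), Mul(Rational(1, 5), Pow(Add(d, Pow(d, 2)), -1), Add(-21, d))))
Add(Function('C')(141), 38766) = Add(Mul(Rational(1, 5), Pow(141, -1), Pow(Add(1, 141), -1), Add(-21, Mul(-1, 141), Mul(-2, Pow(141, 2)))), 38766) = Add(Mul(Rational(1, 5), Rational(1, 141), Pow(142, -1), Add(-21, -141, Mul(-2, 19881))), 38766) = Add(Mul(Rational(1, 5), Rational(1, 141), Rational(1, 142), Add(-21, -141, -39762)), 38766) = Add(Mul(Rational(1, 5), Rational(1, 141), Rational(1, 142), -39924), 38766) = Add(Rational(-6654, 16685), 38766) = Rational(646804056, 16685)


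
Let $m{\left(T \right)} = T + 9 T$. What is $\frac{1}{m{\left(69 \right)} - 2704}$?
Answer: $- \frac{1}{2014} \approx -0.00049652$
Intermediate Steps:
$m{\left(T \right)} = 10 T$
$\frac{1}{m{\left(69 \right)} - 2704} = \frac{1}{10 \cdot 69 - 2704} = \frac{1}{690 - 2704} = \frac{1}{-2014} = - \frac{1}{2014}$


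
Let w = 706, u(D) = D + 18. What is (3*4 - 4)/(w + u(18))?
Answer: 4/371 ≈ 0.010782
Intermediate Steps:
u(D) = 18 + D
(3*4 - 4)/(w + u(18)) = (3*4 - 4)/(706 + (18 + 18)) = (12 - 4)/(706 + 36) = 8/742 = (1/742)*8 = 4/371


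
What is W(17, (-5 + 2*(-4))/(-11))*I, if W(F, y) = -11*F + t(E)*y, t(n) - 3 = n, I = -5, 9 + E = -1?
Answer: 10740/11 ≈ 976.36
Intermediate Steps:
E = -10 (E = -9 - 1 = -10)
t(n) = 3 + n
W(F, y) = -11*F - 7*y (W(F, y) = -11*F + (3 - 10)*y = -11*F - 7*y)
W(17, (-5 + 2*(-4))/(-11))*I = (-11*17 - 7*(-5 + 2*(-4))/(-11))*(-5) = (-187 - 7*(-5 - 8)*(-1)/11)*(-5) = (-187 - (-91)*(-1)/11)*(-5) = (-187 - 7*13/11)*(-5) = (-187 - 91/11)*(-5) = -2148/11*(-5) = 10740/11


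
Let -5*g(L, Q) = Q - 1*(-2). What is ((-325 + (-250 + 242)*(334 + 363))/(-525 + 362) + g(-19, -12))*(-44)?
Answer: -273988/163 ≈ -1680.9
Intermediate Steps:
g(L, Q) = -⅖ - Q/5 (g(L, Q) = -(Q - 1*(-2))/5 = -(Q + 2)/5 = -(2 + Q)/5 = -⅖ - Q/5)
((-325 + (-250 + 242)*(334 + 363))/(-525 + 362) + g(-19, -12))*(-44) = ((-325 + (-250 + 242)*(334 + 363))/(-525 + 362) + (-⅖ - ⅕*(-12)))*(-44) = ((-325 - 8*697)/(-163) + (-⅖ + 12/5))*(-44) = ((-325 - 5576)*(-1/163) + 2)*(-44) = (-5901*(-1/163) + 2)*(-44) = (5901/163 + 2)*(-44) = (6227/163)*(-44) = -273988/163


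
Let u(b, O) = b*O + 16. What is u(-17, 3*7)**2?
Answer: 116281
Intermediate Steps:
u(b, O) = 16 + O*b (u(b, O) = O*b + 16 = 16 + O*b)
u(-17, 3*7)**2 = (16 + (3*7)*(-17))**2 = (16 + 21*(-17))**2 = (16 - 357)**2 = (-341)**2 = 116281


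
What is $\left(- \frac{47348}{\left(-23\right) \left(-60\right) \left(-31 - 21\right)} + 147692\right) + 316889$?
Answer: $\frac{8334594977}{17940} \approx 4.6458 \cdot 10^{5}$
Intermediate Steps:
$\left(- \frac{47348}{\left(-23\right) \left(-60\right) \left(-31 - 21\right)} + 147692\right) + 316889 = \left(- \frac{47348}{1380 \left(-31 - 21\right)} + 147692\right) + 316889 = \left(- \frac{47348}{1380 \left(-52\right)} + 147692\right) + 316889 = \left(- \frac{47348}{-71760} + 147692\right) + 316889 = \left(\left(-47348\right) \left(- \frac{1}{71760}\right) + 147692\right) + 316889 = \left(\frac{11837}{17940} + 147692\right) + 316889 = \frac{2649606317}{17940} + 316889 = \frac{8334594977}{17940}$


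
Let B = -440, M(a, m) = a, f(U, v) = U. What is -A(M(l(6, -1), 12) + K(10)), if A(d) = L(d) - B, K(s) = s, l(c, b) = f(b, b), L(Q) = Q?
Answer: -449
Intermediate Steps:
l(c, b) = b
A(d) = 440 + d (A(d) = d - 1*(-440) = d + 440 = 440 + d)
-A(M(l(6, -1), 12) + K(10)) = -(440 + (-1 + 10)) = -(440 + 9) = -1*449 = -449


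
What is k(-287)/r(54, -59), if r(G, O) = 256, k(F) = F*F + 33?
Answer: 41201/128 ≈ 321.88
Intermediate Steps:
k(F) = 33 + F² (k(F) = F² + 33 = 33 + F²)
k(-287)/r(54, -59) = (33 + (-287)²)/256 = (33 + 82369)*(1/256) = 82402*(1/256) = 41201/128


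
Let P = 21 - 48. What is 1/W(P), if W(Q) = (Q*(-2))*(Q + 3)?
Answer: -1/1296 ≈ -0.00077160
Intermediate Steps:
P = -27
W(Q) = -2*Q*(3 + Q) (W(Q) = (-2*Q)*(3 + Q) = -2*Q*(3 + Q))
1/W(P) = 1/(-2*(-27)*(3 - 27)) = 1/(-2*(-27)*(-24)) = 1/(-1296) = -1/1296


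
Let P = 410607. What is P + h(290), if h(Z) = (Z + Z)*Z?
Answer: 578807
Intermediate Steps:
h(Z) = 2*Z² (h(Z) = (2*Z)*Z = 2*Z²)
P + h(290) = 410607 + 2*290² = 410607 + 2*84100 = 410607 + 168200 = 578807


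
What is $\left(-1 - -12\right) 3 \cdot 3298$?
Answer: $108834$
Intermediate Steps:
$\left(-1 - -12\right) 3 \cdot 3298 = \left(-1 + 12\right) 3 \cdot 3298 = 11 \cdot 3 \cdot 3298 = 33 \cdot 3298 = 108834$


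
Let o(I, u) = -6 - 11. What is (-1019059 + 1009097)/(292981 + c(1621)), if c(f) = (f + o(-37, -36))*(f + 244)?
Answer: -9962/3284441 ≈ -0.0030331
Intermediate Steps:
o(I, u) = -17
c(f) = (-17 + f)*(244 + f) (c(f) = (f - 17)*(f + 244) = (-17 + f)*(244 + f))
(-1019059 + 1009097)/(292981 + c(1621)) = (-1019059 + 1009097)/(292981 + (-4148 + 1621² + 227*1621)) = -9962/(292981 + (-4148 + 2627641 + 367967)) = -9962/(292981 + 2991460) = -9962/3284441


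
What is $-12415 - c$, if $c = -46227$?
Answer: $33812$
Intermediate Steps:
$-12415 - c = -12415 - -46227 = -12415 + 46227 = 33812$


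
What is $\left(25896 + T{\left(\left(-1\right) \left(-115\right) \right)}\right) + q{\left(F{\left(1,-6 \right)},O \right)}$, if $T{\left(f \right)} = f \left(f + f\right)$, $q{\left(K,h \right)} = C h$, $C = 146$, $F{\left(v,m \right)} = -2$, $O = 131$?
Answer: $71472$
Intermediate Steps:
$q{\left(K,h \right)} = 146 h$
$T{\left(f \right)} = 2 f^{2}$ ($T{\left(f \right)} = f 2 f = 2 f^{2}$)
$\left(25896 + T{\left(\left(-1\right) \left(-115\right) \right)}\right) + q{\left(F{\left(1,-6 \right)},O \right)} = \left(25896 + 2 \left(\left(-1\right) \left(-115\right)\right)^{2}\right) + 146 \cdot 131 = \left(25896 + 2 \cdot 115^{2}\right) + 19126 = \left(25896 + 2 \cdot 13225\right) + 19126 = \left(25896 + 26450\right) + 19126 = 52346 + 19126 = 71472$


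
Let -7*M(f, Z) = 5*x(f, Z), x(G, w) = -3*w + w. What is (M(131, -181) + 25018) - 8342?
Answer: 114922/7 ≈ 16417.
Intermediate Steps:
x(G, w) = -2*w
M(f, Z) = 10*Z/7 (M(f, Z) = -5*(-2*Z)/7 = -(-10)*Z/7 = 10*Z/7)
(M(131, -181) + 25018) - 8342 = ((10/7)*(-181) + 25018) - 8342 = (-1810/7 + 25018) - 8342 = 173316/7 - 8342 = 114922/7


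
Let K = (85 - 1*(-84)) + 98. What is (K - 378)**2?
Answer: 12321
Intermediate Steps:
K = 267 (K = (85 + 84) + 98 = 169 + 98 = 267)
(K - 378)**2 = (267 - 378)**2 = (-111)**2 = 12321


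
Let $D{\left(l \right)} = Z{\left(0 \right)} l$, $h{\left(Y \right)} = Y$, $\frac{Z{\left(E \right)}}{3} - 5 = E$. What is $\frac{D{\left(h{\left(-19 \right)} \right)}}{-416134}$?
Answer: $\frac{285}{416134} \approx 0.00068488$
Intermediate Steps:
$Z{\left(E \right)} = 15 + 3 E$
$D{\left(l \right)} = 15 l$ ($D{\left(l \right)} = \left(15 + 3 \cdot 0\right) l = \left(15 + 0\right) l = 15 l$)
$\frac{D{\left(h{\left(-19 \right)} \right)}}{-416134} = \frac{15 \left(-19\right)}{-416134} = \left(-285\right) \left(- \frac{1}{416134}\right) = \frac{285}{416134}$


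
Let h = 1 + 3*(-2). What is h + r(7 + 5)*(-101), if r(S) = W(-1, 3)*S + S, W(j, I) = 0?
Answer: -1217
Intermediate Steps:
h = -5 (h = 1 - 6 = -5)
r(S) = S (r(S) = 0*S + S = 0 + S = S)
h + r(7 + 5)*(-101) = -5 + (7 + 5)*(-101) = -5 + 12*(-101) = -5 - 1212 = -1217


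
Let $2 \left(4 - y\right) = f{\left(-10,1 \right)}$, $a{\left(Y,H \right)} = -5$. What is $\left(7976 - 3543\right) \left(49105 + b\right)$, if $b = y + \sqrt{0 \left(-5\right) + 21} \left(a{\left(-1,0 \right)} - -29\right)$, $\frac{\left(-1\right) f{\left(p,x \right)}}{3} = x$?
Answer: $\frac{435413693}{2} + 106392 \sqrt{21} \approx 2.1819 \cdot 10^{8}$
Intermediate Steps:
$f{\left(p,x \right)} = - 3 x$
$y = \frac{11}{2}$ ($y = 4 - \frac{\left(-3\right) 1}{2} = 4 - - \frac{3}{2} = 4 + \frac{3}{2} = \frac{11}{2} \approx 5.5$)
$b = \frac{11}{2} + 24 \sqrt{21}$ ($b = \frac{11}{2} + \sqrt{0 \left(-5\right) + 21} \left(-5 - -29\right) = \frac{11}{2} + \sqrt{0 + 21} \left(-5 + 29\right) = \frac{11}{2} + \sqrt{21} \cdot 24 = \frac{11}{2} + 24 \sqrt{21} \approx 115.48$)
$\left(7976 - 3543\right) \left(49105 + b\right) = \left(7976 - 3543\right) \left(49105 + \left(\frac{11}{2} + 24 \sqrt{21}\right)\right) = 4433 \left(\frac{98221}{2} + 24 \sqrt{21}\right) = \frac{435413693}{2} + 106392 \sqrt{21}$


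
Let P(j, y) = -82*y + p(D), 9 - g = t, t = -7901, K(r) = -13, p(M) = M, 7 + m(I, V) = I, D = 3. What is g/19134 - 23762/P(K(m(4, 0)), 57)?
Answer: 27311651/4965273 ≈ 5.5005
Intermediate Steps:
m(I, V) = -7 + I
g = 7910 (g = 9 - 1*(-7901) = 9 + 7901 = 7910)
P(j, y) = 3 - 82*y (P(j, y) = -82*y + 3 = 3 - 82*y)
g/19134 - 23762/P(K(m(4, 0)), 57) = 7910/19134 - 23762/(3 - 82*57) = 7910*(1/19134) - 23762/(3 - 4674) = 3955/9567 - 23762/(-4671) = 3955/9567 - 23762*(-1/4671) = 3955/9567 + 23762/4671 = 27311651/4965273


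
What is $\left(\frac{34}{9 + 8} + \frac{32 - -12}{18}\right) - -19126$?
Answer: $\frac{172174}{9} \approx 19130.0$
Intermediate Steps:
$\left(\frac{34}{9 + 8} + \frac{32 - -12}{18}\right) - -19126 = \left(\frac{34}{17} + \left(32 + 12\right) \frac{1}{18}\right) + 19126 = \left(34 \cdot \frac{1}{17} + 44 \cdot \frac{1}{18}\right) + 19126 = \left(2 + \frac{22}{9}\right) + 19126 = \frac{40}{9} + 19126 = \frac{172174}{9}$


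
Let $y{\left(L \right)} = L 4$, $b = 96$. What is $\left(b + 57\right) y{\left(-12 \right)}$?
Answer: $-7344$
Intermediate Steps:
$y{\left(L \right)} = 4 L$
$\left(b + 57\right) y{\left(-12 \right)} = \left(96 + 57\right) 4 \left(-12\right) = 153 \left(-48\right) = -7344$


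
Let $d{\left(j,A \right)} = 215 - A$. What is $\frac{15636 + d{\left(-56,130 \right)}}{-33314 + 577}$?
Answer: $- \frac{15721}{32737} \approx -0.48022$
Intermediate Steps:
$\frac{15636 + d{\left(-56,130 \right)}}{-33314 + 577} = \frac{15636 + \left(215 - 130\right)}{-33314 + 577} = \frac{15636 + \left(215 - 130\right)}{-32737} = \left(15636 + 85\right) \left(- \frac{1}{32737}\right) = 15721 \left(- \frac{1}{32737}\right) = - \frac{15721}{32737}$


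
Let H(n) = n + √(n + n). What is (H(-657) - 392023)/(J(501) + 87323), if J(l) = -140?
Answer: -392680/87183 + I*√146/29061 ≈ -4.5041 + 0.00041578*I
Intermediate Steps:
H(n) = n + √2*√n (H(n) = n + √(2*n) = n + √2*√n)
(H(-657) - 392023)/(J(501) + 87323) = ((-657 + √2*√(-657)) - 392023)/(-140 + 87323) = ((-657 + √2*(3*I*√73)) - 392023)/87183 = ((-657 + 3*I*√146) - 392023)*(1/87183) = (-392680 + 3*I*√146)*(1/87183) = -392680/87183 + I*√146/29061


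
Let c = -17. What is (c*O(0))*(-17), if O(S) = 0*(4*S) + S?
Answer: 0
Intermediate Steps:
O(S) = S (O(S) = 0 + S = S)
(c*O(0))*(-17) = -17*0*(-17) = 0*(-17) = 0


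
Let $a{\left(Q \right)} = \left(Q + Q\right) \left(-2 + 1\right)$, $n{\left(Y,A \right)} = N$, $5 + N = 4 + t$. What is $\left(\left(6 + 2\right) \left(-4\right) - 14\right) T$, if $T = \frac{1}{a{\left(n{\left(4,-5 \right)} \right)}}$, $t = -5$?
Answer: $- \frac{23}{6} \approx -3.8333$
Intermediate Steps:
$N = -6$ ($N = -5 + \left(4 - 5\right) = -5 - 1 = -6$)
$n{\left(Y,A \right)} = -6$
$a{\left(Q \right)} = - 2 Q$ ($a{\left(Q \right)} = 2 Q \left(-1\right) = - 2 Q$)
$T = \frac{1}{12}$ ($T = \frac{1}{\left(-2\right) \left(-6\right)} = \frac{1}{12} \approx 0.083333$)
$\left(\left(6 + 2\right) \left(-4\right) - 14\right) T = \left(\left(6 + 2\right) \left(-4\right) - 14\right) \frac{1}{12} = \left(8 \left(-4\right) - 14\right) \frac{1}{12} = \left(-32 - 14\right) \frac{1}{12} = \left(-46\right) \frac{1}{12} = - \frac{23}{6}$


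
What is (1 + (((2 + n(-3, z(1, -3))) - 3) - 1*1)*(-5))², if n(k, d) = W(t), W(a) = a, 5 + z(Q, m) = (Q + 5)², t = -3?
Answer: 676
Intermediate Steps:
z(Q, m) = -5 + (5 + Q)² (z(Q, m) = -5 + (Q + 5)² = -5 + (5 + Q)²)
n(k, d) = -3
(1 + (((2 + n(-3, z(1, -3))) - 3) - 1*1)*(-5))² = (1 + (((2 - 3) - 3) - 1*1)*(-5))² = (1 + ((-1 - 3) - 1)*(-5))² = (1 + (-4 - 1)*(-5))² = (1 - 5*(-5))² = (1 + 25)² = 26² = 676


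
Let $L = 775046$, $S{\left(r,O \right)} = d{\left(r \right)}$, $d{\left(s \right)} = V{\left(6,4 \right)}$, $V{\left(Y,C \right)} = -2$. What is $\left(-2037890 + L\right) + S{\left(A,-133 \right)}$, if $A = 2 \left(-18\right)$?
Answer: $-1262846$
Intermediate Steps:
$A = -36$
$d{\left(s \right)} = -2$
$S{\left(r,O \right)} = -2$
$\left(-2037890 + L\right) + S{\left(A,-133 \right)} = \left(-2037890 + 775046\right) - 2 = -1262844 - 2 = -1262846$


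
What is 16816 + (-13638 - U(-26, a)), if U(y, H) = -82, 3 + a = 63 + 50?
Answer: 3260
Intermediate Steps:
a = 110 (a = -3 + (63 + 50) = -3 + 113 = 110)
16816 + (-13638 - U(-26, a)) = 16816 + (-13638 - 1*(-82)) = 16816 + (-13638 + 82) = 16816 - 13556 = 3260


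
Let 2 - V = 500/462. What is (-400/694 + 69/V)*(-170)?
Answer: -466516805/36782 ≈ -12683.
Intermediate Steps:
V = 212/231 (V = 2 - 500/462 = 2 - 1*250/231 = 2 - 250/231 = 212/231 ≈ 0.91775)
(-400/694 + 69/V)*(-170) = (-400/694 + 69/(212/231))*(-170) = (-400*1/694 + 69*(231/212))*(-170) = (-200/347 + 15939/212)*(-170) = (5488433/73564)*(-170) = -466516805/36782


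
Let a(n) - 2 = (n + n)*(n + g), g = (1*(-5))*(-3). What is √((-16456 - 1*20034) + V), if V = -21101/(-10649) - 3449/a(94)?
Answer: I*√1737894466104455732882/218240606 ≈ 191.02*I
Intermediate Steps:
g = 15 (g = -5*(-3) = 15)
a(n) = 2 + 2*n*(15 + n) (a(n) = 2 + (n + n)*(n + 15) = 2 + (2*n)*(15 + n) = 2 + 2*n*(15 + n))
V = 395715493/218240606 (V = -21101/(-10649) - 3449/(2 + 2*94² + 30*94) = -21101*(-1/10649) - 3449/(2 + 2*8836 + 2820) = 21101/10649 - 3449/(2 + 17672 + 2820) = 21101/10649 - 3449/20494 = 395715493/218240606 ≈ 1.8132)
√((-16456 - 1*20034) + V) = √((-16456 - 1*20034) + 395715493/218240606) = √((-16456 - 20034) + 395715493/218240606) = √(-36490 + 395715493/218240606) = √(-7963203997447/218240606) = I*√1737894466104455732882/218240606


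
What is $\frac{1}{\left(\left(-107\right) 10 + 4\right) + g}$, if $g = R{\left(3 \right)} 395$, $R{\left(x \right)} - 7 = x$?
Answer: $\frac{1}{2884} \approx 0.00034674$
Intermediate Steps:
$R{\left(x \right)} = 7 + x$
$g = 3950$ ($g = \left(7 + 3\right) 395 = 10 \cdot 395 = 3950$)
$\frac{1}{\left(\left(-107\right) 10 + 4\right) + g} = \frac{1}{\left(\left(-107\right) 10 + 4\right) + 3950} = \frac{1}{\left(-1070 + 4\right) + 3950} = \frac{1}{-1066 + 3950} = \frac{1}{2884}$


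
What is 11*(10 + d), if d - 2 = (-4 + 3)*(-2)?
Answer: 154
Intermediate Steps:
d = 4 (d = 2 + (-4 + 3)*(-2) = 2 - 1*(-2) = 2 + 2 = 4)
11*(10 + d) = 11*(10 + 4) = 11*14 = 154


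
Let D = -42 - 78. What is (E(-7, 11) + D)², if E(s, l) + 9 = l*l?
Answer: 64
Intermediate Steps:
E(s, l) = -9 + l² (E(s, l) = -9 + l*l = -9 + l²)
D = -120
(E(-7, 11) + D)² = ((-9 + 11²) - 120)² = ((-9 + 121) - 120)² = (112 - 120)² = (-8)² = 64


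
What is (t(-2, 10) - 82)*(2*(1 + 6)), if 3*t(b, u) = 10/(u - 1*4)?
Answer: -10262/9 ≈ -1140.2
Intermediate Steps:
t(b, u) = 10/(3*(-4 + u)) (t(b, u) = (10/(u - 1*4))/3 = (10/(u - 4))/3 = (10/(-4 + u))/3 = 10/(3*(-4 + u)))
(t(-2, 10) - 82)*(2*(1 + 6)) = (10/(3*(-4 + 10)) - 82)*(2*(1 + 6)) = ((10/3)/6 - 82)*(2*7) = ((10/3)*(⅙) - 82)*14 = (5/9 - 82)*14 = -733/9*14 = -10262/9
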